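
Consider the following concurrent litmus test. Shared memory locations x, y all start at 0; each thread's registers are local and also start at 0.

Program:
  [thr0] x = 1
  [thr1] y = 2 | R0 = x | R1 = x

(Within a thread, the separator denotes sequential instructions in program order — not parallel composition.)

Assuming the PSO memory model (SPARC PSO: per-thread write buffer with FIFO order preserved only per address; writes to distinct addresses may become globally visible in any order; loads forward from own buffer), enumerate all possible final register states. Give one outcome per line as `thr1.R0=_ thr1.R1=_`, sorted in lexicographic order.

outcome vector order: (thr1.R0,thr1.R1)
|PSO outcomes| = 3

thr1.R0=0 thr1.R1=0
thr1.R0=0 thr1.R1=1
thr1.R0=1 thr1.R1=1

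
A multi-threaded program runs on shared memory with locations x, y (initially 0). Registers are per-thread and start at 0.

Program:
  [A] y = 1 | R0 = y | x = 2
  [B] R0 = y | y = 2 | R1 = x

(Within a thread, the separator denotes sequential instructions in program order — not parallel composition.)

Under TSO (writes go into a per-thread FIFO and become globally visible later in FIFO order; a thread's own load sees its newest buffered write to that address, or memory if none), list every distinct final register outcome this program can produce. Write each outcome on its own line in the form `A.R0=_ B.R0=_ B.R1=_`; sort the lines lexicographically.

outcome vector order: (A.R0,B.R0,B.R1)
|TSO outcomes| = 8

A.R0=1 B.R0=0 B.R1=0
A.R0=1 B.R0=0 B.R1=2
A.R0=1 B.R0=1 B.R1=0
A.R0=1 B.R0=1 B.R1=2
A.R0=2 B.R0=0 B.R1=0
A.R0=2 B.R0=0 B.R1=2
A.R0=2 B.R0=1 B.R1=0
A.R0=2 B.R0=1 B.R1=2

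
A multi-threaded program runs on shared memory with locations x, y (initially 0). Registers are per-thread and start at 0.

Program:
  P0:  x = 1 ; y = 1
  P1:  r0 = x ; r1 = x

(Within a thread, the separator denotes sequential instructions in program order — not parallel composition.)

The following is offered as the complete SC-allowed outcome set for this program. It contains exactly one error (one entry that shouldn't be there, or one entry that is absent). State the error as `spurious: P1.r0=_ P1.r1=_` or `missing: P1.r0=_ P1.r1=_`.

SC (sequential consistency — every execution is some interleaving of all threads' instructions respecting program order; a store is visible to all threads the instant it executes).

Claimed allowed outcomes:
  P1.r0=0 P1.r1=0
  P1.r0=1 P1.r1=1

outcome vector order: (P1.r0,P1.r1)
[SC] allowed = {(0,0); (0,1); (1,1)}
SC∖claimed = {(0,1)}

missing: P1.r0=0 P1.r1=1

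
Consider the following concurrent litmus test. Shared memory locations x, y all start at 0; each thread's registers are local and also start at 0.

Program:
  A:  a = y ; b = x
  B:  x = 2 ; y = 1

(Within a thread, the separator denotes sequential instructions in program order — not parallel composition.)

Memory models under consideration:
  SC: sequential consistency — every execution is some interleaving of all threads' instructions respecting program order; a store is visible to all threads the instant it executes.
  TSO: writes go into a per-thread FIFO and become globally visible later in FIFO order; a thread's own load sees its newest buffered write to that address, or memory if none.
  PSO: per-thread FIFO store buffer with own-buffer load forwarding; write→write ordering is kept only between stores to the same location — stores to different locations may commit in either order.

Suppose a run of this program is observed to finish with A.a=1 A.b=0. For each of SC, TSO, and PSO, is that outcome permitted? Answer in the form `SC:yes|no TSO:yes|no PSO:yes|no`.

outcome vector order: (A.a,A.b)
SC (3): <0 0>; <0 2>; <1 2>
TSO (3): <0 0>; <0 2>; <1 2>
PSO (4): <0 0>; <0 2>; <1 0>; <1 2>
target <1 0> ∈ {PSO}

SC:no TSO:no PSO:yes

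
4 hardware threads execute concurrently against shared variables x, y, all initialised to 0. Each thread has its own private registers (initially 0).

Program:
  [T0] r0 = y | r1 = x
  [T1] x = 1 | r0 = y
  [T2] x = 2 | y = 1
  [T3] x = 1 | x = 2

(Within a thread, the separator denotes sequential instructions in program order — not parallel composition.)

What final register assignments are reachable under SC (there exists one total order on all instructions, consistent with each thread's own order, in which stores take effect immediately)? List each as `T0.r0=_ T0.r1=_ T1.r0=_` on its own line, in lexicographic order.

T0.r0=0 T0.r1=0 T1.r0=0
T0.r0=0 T0.r1=0 T1.r0=1
T0.r0=0 T0.r1=1 T1.r0=0
T0.r0=0 T0.r1=1 T1.r0=1
T0.r0=0 T0.r1=2 T1.r0=0
T0.r0=0 T0.r1=2 T1.r0=1
T0.r0=1 T0.r1=1 T1.r0=0
T0.r0=1 T0.r1=1 T1.r0=1
T0.r0=1 T0.r1=2 T1.r0=0
T0.r0=1 T0.r1=2 T1.r0=1

outcome vector order: (T0.r0,T0.r1,T1.r0)
|SC outcomes| = 10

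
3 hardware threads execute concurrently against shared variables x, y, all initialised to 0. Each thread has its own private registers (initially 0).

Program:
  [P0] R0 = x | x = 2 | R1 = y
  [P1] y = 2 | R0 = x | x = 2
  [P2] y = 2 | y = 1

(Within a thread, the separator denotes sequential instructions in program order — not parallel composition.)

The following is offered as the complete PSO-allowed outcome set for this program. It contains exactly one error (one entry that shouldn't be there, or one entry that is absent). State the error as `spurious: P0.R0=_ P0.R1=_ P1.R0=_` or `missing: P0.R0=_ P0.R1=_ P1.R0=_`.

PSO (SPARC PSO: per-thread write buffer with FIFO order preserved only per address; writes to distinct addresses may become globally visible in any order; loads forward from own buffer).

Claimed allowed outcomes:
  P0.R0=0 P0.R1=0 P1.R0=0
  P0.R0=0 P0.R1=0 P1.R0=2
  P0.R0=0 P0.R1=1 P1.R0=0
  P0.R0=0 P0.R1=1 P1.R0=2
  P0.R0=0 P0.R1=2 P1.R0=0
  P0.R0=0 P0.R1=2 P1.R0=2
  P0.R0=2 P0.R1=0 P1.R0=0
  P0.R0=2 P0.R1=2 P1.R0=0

missing: P0.R0=2 P0.R1=1 P1.R0=0

outcome vector order: (P0.R0,P0.R1,P1.R0)
under PSO → 0/0/0 0/0/2 0/1/0 0/1/2 0/2/0 0/2/2 2/0/0 2/1/0 2/2/0
PSO∖claimed = {2/1/0}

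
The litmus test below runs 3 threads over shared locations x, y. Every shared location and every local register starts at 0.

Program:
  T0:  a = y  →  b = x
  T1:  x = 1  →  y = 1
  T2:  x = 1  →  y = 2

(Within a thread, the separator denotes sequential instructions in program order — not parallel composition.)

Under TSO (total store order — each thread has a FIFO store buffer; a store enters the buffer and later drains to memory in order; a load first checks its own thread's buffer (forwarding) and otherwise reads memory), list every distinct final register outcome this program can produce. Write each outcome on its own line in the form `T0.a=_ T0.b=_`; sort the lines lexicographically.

outcome vector order: (T0.a,T0.b)
|TSO outcomes| = 4

T0.a=0 T0.b=0
T0.a=0 T0.b=1
T0.a=1 T0.b=1
T0.a=2 T0.b=1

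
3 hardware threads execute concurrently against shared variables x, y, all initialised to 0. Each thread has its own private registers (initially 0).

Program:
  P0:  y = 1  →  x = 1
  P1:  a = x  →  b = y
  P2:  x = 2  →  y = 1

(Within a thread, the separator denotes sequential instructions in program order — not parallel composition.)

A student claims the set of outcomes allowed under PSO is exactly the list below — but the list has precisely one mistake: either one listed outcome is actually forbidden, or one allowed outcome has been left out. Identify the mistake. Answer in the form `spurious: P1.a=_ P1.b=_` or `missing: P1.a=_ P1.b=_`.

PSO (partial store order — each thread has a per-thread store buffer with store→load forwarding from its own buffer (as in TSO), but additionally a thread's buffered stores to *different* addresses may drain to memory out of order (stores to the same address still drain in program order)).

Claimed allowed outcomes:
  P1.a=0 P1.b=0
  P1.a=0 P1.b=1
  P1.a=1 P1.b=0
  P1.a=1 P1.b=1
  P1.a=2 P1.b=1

outcome vector order: (P1.a,P1.b)
[PSO] allowed = {<0 0> <0 1> <1 0> <1 1> <2 0> <2 1>}
PSO∖claimed = {<2 0>}

missing: P1.a=2 P1.b=0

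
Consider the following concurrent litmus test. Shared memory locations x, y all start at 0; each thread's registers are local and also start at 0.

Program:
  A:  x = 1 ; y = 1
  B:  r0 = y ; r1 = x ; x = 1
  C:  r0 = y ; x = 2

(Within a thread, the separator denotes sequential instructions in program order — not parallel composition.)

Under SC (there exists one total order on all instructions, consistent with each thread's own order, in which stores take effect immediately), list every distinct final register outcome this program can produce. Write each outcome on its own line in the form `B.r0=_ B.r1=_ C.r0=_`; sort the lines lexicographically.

outcome vector order: (B.r0,B.r1,C.r0)
|SC outcomes| = 10

B.r0=0 B.r1=0 C.r0=0
B.r0=0 B.r1=0 C.r0=1
B.r0=0 B.r1=1 C.r0=0
B.r0=0 B.r1=1 C.r0=1
B.r0=0 B.r1=2 C.r0=0
B.r0=0 B.r1=2 C.r0=1
B.r0=1 B.r1=1 C.r0=0
B.r0=1 B.r1=1 C.r0=1
B.r0=1 B.r1=2 C.r0=0
B.r0=1 B.r1=2 C.r0=1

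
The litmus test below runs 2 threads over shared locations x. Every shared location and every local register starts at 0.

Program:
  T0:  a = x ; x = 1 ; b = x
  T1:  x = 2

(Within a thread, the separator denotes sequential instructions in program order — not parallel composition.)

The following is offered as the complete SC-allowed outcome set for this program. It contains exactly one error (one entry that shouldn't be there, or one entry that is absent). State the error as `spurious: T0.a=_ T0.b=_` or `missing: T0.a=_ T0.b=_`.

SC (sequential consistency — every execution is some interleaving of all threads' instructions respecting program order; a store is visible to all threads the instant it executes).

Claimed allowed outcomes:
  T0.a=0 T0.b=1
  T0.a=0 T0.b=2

outcome vector order: (T0.a,T0.b)
under SC → (0,1) (0,2) (2,1)
SC∖claimed = {(2,1)}

missing: T0.a=2 T0.b=1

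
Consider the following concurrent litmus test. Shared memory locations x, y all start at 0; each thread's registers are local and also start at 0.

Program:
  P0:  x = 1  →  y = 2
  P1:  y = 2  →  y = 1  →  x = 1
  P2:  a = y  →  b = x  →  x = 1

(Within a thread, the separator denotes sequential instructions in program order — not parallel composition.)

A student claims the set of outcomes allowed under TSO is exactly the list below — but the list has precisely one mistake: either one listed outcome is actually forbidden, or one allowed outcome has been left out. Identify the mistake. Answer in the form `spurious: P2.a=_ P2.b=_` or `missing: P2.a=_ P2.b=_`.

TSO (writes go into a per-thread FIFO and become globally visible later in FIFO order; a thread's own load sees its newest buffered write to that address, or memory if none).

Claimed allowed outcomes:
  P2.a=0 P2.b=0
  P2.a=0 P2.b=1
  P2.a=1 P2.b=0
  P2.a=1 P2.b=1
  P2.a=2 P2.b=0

outcome vector order: (P2.a,P2.b)
TSO (6): (0,0); (0,1); (1,0); (1,1); (2,0); (2,1)
TSO∖claimed = {(2,1)}

missing: P2.a=2 P2.b=1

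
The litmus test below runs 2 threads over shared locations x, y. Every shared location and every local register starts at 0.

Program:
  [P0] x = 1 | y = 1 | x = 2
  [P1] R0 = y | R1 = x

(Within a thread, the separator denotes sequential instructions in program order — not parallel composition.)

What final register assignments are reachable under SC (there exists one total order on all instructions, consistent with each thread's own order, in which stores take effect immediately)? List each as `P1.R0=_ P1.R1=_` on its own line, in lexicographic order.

outcome vector order: (P1.R0,P1.R1)
|SC outcomes| = 5

P1.R0=0 P1.R1=0
P1.R0=0 P1.R1=1
P1.R0=0 P1.R1=2
P1.R0=1 P1.R1=1
P1.R0=1 P1.R1=2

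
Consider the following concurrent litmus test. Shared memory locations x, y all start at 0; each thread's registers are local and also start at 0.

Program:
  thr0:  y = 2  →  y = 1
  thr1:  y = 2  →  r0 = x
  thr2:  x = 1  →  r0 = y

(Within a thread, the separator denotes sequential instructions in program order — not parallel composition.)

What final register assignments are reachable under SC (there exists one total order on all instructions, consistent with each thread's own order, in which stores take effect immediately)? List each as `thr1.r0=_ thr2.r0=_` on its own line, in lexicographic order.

thr1.r0=0 thr2.r0=1
thr1.r0=0 thr2.r0=2
thr1.r0=1 thr2.r0=0
thr1.r0=1 thr2.r0=1
thr1.r0=1 thr2.r0=2

outcome vector order: (thr1.r0,thr2.r0)
|SC outcomes| = 5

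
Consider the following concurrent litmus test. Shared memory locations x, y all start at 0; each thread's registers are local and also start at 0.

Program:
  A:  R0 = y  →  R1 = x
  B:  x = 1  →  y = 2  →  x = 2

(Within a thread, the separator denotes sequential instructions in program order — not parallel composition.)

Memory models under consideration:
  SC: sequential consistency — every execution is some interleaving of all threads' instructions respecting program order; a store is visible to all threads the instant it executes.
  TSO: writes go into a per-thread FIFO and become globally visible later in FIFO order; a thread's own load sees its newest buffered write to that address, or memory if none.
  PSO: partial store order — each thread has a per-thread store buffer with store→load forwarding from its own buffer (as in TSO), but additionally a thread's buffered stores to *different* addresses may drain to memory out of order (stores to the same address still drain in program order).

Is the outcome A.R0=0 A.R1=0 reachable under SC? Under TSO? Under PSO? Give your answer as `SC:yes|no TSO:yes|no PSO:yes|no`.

SC:yes TSO:yes PSO:yes

outcome vector order: (A.R0,A.R1)
SC: 5 outcomes — {00 01 02 21 22}
TSO: 5 outcomes — {00 01 02 21 22}
PSO: 6 outcomes — {00 01 02 20 21 22}
target 00 ∈ {SC,TSO,PSO}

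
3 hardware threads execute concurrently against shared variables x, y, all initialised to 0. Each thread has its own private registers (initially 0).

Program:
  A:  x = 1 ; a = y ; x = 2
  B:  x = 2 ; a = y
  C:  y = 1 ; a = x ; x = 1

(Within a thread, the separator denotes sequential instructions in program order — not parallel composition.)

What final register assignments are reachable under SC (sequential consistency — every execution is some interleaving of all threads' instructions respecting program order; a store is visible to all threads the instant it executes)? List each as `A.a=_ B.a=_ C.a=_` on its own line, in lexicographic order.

outcome vector order: (A.a,B.a,C.a)
|SC outcomes| = 9

A.a=0 B.a=0 C.a=1
A.a=0 B.a=0 C.a=2
A.a=0 B.a=1 C.a=1
A.a=0 B.a=1 C.a=2
A.a=1 B.a=0 C.a=1
A.a=1 B.a=0 C.a=2
A.a=1 B.a=1 C.a=0
A.a=1 B.a=1 C.a=1
A.a=1 B.a=1 C.a=2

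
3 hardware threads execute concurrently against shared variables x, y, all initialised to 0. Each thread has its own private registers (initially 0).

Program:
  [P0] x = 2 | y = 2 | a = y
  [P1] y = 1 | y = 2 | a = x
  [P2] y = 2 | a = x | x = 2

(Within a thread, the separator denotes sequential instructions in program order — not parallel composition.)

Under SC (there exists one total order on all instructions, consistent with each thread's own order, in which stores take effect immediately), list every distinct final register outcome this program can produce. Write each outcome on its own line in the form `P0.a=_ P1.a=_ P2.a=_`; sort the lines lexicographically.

outcome vector order: (P0.a,P1.a,P2.a)
|SC outcomes| = 6

P0.a=1 P1.a=2 P2.a=0
P0.a=1 P1.a=2 P2.a=2
P0.a=2 P1.a=0 P2.a=0
P0.a=2 P1.a=0 P2.a=2
P0.a=2 P1.a=2 P2.a=0
P0.a=2 P1.a=2 P2.a=2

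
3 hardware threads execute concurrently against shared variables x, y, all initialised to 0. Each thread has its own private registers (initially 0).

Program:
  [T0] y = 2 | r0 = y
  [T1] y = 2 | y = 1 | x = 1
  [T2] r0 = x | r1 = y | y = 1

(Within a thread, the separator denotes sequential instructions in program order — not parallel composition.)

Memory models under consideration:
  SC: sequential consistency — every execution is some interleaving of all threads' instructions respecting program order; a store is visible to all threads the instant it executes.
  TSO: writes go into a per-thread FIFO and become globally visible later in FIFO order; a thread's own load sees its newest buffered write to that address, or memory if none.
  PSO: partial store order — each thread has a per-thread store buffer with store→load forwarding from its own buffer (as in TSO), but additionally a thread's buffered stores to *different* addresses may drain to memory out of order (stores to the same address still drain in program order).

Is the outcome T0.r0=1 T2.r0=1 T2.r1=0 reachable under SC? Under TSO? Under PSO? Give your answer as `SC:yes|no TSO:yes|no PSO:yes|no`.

SC:no TSO:no PSO:yes

outcome vector order: (T0.r0,T2.r0,T2.r1)
under SC → <1 0 0>, <1 0 1>, <1 0 2>, <1 1 1>, <1 1 2>, <2 0 0>, <2 0 1>, <2 0 2>, <2 1 1>, <2 1 2>
under TSO → <1 0 0>, <1 0 1>, <1 0 2>, <1 1 1>, <1 1 2>, <2 0 0>, <2 0 1>, <2 0 2>, <2 1 1>, <2 1 2>
under PSO → <1 0 0>, <1 0 1>, <1 0 2>, <1 1 0>, <1 1 1>, <1 1 2>, <2 0 0>, <2 0 1>, <2 0 2>, <2 1 0>, <2 1 1>, <2 1 2>
target <1 1 0> ∈ {PSO}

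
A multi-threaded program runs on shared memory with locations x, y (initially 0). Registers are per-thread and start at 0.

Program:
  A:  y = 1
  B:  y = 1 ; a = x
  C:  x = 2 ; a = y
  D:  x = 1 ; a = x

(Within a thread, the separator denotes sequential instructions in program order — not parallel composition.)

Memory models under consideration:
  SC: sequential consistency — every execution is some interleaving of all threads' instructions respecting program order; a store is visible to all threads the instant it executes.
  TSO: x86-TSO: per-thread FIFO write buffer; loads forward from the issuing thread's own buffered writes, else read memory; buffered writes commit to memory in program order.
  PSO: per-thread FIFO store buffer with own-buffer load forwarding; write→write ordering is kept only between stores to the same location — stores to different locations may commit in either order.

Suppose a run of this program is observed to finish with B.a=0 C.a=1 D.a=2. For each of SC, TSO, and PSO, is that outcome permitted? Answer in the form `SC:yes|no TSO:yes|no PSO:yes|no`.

outcome vector order: (B.a,C.a,D.a)
SC (9): <0 1 1>, <0 1 2>, <1 0 1>, <1 1 1>, <1 1 2>, <2 0 1>, <2 0 2>, <2 1 1>, <2 1 2>
TSO (12): <0 0 1>, <0 0 2>, <0 1 1>, <0 1 2>, <1 0 1>, <1 0 2>, <1 1 1>, <1 1 2>, <2 0 1>, <2 0 2>, <2 1 1>, <2 1 2>
PSO (12): <0 0 1>, <0 0 2>, <0 1 1>, <0 1 2>, <1 0 1>, <1 0 2>, <1 1 1>, <1 1 2>, <2 0 1>, <2 0 2>, <2 1 1>, <2 1 2>
target <0 1 2> ∈ {SC,TSO,PSO}

SC:yes TSO:yes PSO:yes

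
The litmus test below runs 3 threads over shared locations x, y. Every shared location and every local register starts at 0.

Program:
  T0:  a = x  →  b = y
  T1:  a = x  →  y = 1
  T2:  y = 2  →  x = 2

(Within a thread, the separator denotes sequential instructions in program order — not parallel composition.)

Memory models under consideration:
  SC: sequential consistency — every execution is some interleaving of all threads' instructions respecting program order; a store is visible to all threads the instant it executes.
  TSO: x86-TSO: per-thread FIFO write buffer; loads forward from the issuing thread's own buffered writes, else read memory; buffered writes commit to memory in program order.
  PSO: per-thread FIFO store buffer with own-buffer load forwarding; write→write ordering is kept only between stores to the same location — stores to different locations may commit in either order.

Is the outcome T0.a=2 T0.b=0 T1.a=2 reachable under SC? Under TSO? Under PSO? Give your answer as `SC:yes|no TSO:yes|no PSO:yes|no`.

outcome vector order: (T0.a,T0.b,T1.a)
under SC → 0/0/0; 0/0/2; 0/1/0; 0/1/2; 0/2/0; 0/2/2; 2/1/0; 2/1/2; 2/2/0; 2/2/2
under TSO → 0/0/0; 0/0/2; 0/1/0; 0/1/2; 0/2/0; 0/2/2; 2/1/0; 2/1/2; 2/2/0; 2/2/2
under PSO → 0/0/0; 0/0/2; 0/1/0; 0/1/2; 0/2/0; 0/2/2; 2/0/0; 2/0/2; 2/1/0; 2/1/2; 2/2/0; 2/2/2
target 2/0/2 ∈ {PSO}

SC:no TSO:no PSO:yes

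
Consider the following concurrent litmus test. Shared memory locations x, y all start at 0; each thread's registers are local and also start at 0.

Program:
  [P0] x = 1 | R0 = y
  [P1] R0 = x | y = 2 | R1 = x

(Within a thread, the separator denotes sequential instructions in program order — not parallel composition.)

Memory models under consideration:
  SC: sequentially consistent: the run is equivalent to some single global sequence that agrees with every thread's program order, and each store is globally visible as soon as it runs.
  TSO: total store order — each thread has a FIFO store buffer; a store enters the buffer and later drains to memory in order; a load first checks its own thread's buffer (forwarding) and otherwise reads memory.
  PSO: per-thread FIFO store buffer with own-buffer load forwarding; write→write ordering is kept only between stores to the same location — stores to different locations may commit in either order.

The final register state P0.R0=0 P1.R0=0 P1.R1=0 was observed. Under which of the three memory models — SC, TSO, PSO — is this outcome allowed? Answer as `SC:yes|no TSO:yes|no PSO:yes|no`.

SC:no TSO:yes PSO:yes

outcome vector order: (P0.R0,P1.R0,P1.R1)
under SC → <0 0 1>, <0 1 1>, <2 0 0>, <2 0 1>, <2 1 1>
under TSO → <0 0 0>, <0 0 1>, <0 1 1>, <2 0 0>, <2 0 1>, <2 1 1>
under PSO → <0 0 0>, <0 0 1>, <0 1 1>, <2 0 0>, <2 0 1>, <2 1 1>
target <0 0 0> ∈ {TSO,PSO}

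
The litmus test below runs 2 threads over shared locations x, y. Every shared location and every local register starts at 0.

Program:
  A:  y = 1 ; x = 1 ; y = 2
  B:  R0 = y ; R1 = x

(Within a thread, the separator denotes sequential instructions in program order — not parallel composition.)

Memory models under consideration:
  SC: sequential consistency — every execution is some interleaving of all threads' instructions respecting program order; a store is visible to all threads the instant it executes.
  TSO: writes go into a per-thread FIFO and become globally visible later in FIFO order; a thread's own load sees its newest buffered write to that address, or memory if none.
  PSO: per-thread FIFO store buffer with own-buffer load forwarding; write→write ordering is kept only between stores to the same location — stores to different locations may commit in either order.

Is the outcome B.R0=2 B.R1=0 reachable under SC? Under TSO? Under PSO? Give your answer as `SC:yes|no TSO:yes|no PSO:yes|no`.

SC:no TSO:no PSO:yes

outcome vector order: (B.R0,B.R1)
SC: 5 outcomes — {0/0 0/1 1/0 1/1 2/1}
TSO: 5 outcomes — {0/0 0/1 1/0 1/1 2/1}
PSO: 6 outcomes — {0/0 0/1 1/0 1/1 2/0 2/1}
target 2/0 ∈ {PSO}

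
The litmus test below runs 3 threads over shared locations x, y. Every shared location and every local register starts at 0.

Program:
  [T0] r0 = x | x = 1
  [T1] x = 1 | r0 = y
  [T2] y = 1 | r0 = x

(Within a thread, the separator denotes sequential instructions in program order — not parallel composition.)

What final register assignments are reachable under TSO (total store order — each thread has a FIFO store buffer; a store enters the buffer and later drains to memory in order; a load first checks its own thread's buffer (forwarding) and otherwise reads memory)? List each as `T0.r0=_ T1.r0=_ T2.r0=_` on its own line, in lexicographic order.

outcome vector order: (T0.r0,T1.r0,T2.r0)
|TSO outcomes| = 8

T0.r0=0 T1.r0=0 T2.r0=0
T0.r0=0 T1.r0=0 T2.r0=1
T0.r0=0 T1.r0=1 T2.r0=0
T0.r0=0 T1.r0=1 T2.r0=1
T0.r0=1 T1.r0=0 T2.r0=0
T0.r0=1 T1.r0=0 T2.r0=1
T0.r0=1 T1.r0=1 T2.r0=0
T0.r0=1 T1.r0=1 T2.r0=1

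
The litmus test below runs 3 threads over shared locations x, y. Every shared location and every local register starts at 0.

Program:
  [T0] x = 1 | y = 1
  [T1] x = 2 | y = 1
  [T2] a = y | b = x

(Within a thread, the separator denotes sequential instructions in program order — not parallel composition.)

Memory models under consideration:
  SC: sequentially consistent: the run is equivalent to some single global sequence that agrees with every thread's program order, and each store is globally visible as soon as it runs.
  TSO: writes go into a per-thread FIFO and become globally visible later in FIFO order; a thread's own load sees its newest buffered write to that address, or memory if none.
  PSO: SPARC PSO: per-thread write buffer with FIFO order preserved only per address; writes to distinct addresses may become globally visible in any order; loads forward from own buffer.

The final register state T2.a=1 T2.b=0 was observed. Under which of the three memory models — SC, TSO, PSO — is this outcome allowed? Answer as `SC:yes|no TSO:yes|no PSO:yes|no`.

SC:no TSO:no PSO:yes

outcome vector order: (T2.a,T2.b)
SC (5): (0,0), (0,1), (0,2), (1,1), (1,2)
TSO (5): (0,0), (0,1), (0,2), (1,1), (1,2)
PSO (6): (0,0), (0,1), (0,2), (1,0), (1,1), (1,2)
target (1,0) ∈ {PSO}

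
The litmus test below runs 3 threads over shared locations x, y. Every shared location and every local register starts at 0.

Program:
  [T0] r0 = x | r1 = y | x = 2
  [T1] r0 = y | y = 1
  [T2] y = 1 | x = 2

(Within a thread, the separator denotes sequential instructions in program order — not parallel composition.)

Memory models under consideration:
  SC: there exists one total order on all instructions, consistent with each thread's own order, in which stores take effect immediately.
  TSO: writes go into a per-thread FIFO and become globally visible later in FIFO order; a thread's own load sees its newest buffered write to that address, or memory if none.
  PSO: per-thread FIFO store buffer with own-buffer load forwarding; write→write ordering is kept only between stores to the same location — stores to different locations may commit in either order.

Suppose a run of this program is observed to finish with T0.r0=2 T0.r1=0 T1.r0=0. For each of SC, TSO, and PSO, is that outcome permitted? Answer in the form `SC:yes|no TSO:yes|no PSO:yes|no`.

outcome vector order: (T0.r0,T0.r1,T1.r0)
SC: 6 outcomes — {0/0/0 0/0/1 0/1/0 0/1/1 2/1/0 2/1/1}
TSO: 6 outcomes — {0/0/0 0/0/1 0/1/0 0/1/1 2/1/0 2/1/1}
PSO: 8 outcomes — {0/0/0 0/0/1 0/1/0 0/1/1 2/0/0 2/0/1 2/1/0 2/1/1}
target 2/0/0 ∈ {PSO}

SC:no TSO:no PSO:yes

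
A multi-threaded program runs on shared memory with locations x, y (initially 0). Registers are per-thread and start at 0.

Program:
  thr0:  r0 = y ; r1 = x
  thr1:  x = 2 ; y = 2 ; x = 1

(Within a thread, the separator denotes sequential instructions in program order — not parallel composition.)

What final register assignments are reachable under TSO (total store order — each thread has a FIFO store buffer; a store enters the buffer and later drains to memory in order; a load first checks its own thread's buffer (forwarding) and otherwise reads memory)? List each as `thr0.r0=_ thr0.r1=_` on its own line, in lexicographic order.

thr0.r0=0 thr0.r1=0
thr0.r0=0 thr0.r1=1
thr0.r0=0 thr0.r1=2
thr0.r0=2 thr0.r1=1
thr0.r0=2 thr0.r1=2

outcome vector order: (thr0.r0,thr0.r1)
|TSO outcomes| = 5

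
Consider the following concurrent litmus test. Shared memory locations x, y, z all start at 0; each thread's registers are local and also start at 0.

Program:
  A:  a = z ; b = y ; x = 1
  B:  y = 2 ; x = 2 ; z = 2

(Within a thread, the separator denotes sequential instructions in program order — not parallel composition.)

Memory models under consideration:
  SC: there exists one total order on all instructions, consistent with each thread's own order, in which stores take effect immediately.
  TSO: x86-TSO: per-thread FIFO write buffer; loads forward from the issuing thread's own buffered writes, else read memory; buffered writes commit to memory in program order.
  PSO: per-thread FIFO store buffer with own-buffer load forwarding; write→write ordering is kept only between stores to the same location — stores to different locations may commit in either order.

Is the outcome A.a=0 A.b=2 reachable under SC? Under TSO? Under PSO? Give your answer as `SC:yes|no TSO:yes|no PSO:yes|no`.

SC:yes TSO:yes PSO:yes

outcome vector order: (A.a,A.b)
under SC → 00; 02; 22
under TSO → 00; 02; 22
under PSO → 00; 02; 20; 22
target 02 ∈ {SC,TSO,PSO}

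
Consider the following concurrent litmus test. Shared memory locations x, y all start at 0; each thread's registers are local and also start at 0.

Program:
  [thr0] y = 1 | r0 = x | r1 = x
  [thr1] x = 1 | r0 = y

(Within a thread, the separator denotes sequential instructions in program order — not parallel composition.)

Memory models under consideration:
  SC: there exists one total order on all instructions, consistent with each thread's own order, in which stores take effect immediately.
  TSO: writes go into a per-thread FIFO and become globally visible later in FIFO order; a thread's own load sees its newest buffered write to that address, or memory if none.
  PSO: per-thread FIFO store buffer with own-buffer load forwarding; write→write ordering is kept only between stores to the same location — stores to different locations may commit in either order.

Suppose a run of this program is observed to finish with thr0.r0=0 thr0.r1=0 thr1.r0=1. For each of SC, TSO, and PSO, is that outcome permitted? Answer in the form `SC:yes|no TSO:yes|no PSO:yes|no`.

SC:yes TSO:yes PSO:yes

outcome vector order: (thr0.r0,thr0.r1,thr1.r0)
SC (4): (0,0,1); (0,1,1); (1,1,0); (1,1,1)
TSO (6): (0,0,0); (0,0,1); (0,1,0); (0,1,1); (1,1,0); (1,1,1)
PSO (6): (0,0,0); (0,0,1); (0,1,0); (0,1,1); (1,1,0); (1,1,1)
target (0,0,1) ∈ {SC,TSO,PSO}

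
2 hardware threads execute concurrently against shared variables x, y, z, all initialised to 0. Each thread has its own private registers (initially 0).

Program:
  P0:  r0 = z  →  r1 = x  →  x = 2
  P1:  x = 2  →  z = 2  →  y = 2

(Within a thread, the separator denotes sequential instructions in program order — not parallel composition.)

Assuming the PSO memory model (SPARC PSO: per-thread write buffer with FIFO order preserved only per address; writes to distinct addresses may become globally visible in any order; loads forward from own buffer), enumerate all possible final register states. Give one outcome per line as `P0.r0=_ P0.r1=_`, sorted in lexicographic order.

outcome vector order: (P0.r0,P0.r1)
|PSO outcomes| = 4

P0.r0=0 P0.r1=0
P0.r0=0 P0.r1=2
P0.r0=2 P0.r1=0
P0.r0=2 P0.r1=2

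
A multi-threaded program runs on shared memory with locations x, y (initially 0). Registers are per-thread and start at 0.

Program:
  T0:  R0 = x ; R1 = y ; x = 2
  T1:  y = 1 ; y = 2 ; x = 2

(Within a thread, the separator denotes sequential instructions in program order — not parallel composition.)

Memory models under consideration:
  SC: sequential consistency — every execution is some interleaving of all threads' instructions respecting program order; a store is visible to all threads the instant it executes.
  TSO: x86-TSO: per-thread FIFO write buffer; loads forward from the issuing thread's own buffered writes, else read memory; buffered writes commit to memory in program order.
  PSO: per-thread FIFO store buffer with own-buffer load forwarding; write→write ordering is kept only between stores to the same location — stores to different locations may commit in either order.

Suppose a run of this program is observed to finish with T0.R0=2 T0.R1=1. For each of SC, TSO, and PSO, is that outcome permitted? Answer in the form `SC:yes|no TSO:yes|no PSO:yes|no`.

outcome vector order: (T0.R0,T0.R1)
under SC → <0 0> <0 1> <0 2> <2 2>
under TSO → <0 0> <0 1> <0 2> <2 2>
under PSO → <0 0> <0 1> <0 2> <2 0> <2 1> <2 2>
target <2 1> ∈ {PSO}

SC:no TSO:no PSO:yes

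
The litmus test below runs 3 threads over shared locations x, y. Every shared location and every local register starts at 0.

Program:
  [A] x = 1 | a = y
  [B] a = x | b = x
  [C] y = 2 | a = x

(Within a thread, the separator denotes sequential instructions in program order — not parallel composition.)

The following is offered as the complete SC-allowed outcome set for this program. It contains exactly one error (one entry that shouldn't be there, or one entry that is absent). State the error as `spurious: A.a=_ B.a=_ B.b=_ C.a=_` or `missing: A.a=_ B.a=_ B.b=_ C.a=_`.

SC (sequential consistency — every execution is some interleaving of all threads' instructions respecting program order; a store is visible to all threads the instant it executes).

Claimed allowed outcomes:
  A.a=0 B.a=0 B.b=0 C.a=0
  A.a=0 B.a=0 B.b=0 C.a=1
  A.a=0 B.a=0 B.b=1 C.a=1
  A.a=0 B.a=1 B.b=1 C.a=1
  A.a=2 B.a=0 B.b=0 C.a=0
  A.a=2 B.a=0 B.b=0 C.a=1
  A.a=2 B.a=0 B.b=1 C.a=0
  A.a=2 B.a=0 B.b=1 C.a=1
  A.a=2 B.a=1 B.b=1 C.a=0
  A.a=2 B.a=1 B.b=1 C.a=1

outcome vector order: (A.a,B.a,B.b,C.a)
[SC] allowed = {0/0/0/1, 0/0/1/1, 0/1/1/1, 2/0/0/0, 2/0/0/1, 2/0/1/0, 2/0/1/1, 2/1/1/0, 2/1/1/1}
claimed∖SC = {0/0/0/0}

spurious: A.a=0 B.a=0 B.b=0 C.a=0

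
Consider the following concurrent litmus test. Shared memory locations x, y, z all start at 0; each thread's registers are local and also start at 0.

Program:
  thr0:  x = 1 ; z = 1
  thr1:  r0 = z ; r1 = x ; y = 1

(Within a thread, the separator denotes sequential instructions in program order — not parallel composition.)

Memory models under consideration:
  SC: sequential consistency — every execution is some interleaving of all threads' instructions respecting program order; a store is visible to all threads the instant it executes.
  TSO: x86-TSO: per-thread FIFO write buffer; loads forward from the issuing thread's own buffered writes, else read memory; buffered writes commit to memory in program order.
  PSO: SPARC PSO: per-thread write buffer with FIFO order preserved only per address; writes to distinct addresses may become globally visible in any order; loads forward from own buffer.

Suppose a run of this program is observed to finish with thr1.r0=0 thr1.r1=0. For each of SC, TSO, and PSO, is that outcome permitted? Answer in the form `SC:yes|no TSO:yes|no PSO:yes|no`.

SC:yes TSO:yes PSO:yes

outcome vector order: (thr1.r0,thr1.r1)
[SC] allowed = {(0,0), (0,1), (1,1)}
[TSO] allowed = {(0,0), (0,1), (1,1)}
[PSO] allowed = {(0,0), (0,1), (1,0), (1,1)}
target (0,0) ∈ {SC,TSO,PSO}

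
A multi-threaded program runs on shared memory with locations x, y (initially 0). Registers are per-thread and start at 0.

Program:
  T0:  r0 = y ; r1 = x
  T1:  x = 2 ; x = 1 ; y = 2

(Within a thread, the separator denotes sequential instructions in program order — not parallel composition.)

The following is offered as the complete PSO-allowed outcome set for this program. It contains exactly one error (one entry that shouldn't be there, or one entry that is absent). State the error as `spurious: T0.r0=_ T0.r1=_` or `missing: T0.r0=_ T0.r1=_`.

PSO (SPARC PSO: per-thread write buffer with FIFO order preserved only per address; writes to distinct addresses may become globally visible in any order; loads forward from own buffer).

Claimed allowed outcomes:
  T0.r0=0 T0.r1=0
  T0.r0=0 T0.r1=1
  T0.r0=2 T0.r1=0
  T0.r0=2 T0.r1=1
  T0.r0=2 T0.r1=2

missing: T0.r0=0 T0.r1=2

outcome vector order: (T0.r0,T0.r1)
under PSO → <0 0> <0 1> <0 2> <2 0> <2 1> <2 2>
PSO∖claimed = {<0 2>}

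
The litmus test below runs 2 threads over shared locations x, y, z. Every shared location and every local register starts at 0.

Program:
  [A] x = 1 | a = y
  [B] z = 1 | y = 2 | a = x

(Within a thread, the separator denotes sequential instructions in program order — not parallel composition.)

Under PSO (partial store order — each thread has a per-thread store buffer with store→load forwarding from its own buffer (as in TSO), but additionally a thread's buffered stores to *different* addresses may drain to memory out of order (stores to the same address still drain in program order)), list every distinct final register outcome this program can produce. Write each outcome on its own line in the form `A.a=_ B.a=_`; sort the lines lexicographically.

A.a=0 B.a=0
A.a=0 B.a=1
A.a=2 B.a=0
A.a=2 B.a=1

outcome vector order: (A.a,B.a)
|PSO outcomes| = 4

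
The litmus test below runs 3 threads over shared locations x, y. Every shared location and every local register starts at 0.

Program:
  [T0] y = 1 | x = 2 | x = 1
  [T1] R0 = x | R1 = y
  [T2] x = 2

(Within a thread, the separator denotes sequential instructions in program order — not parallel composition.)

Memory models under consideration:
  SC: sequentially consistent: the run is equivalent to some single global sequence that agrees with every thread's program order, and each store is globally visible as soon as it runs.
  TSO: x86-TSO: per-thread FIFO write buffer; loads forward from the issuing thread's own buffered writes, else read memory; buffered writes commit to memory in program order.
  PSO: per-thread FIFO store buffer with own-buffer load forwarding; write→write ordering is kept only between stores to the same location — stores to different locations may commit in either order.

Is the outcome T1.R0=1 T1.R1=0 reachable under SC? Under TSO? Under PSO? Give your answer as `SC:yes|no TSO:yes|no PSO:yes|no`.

SC:no TSO:no PSO:yes

outcome vector order: (T1.R0,T1.R1)
under SC → 0/0 0/1 1/1 2/0 2/1
under TSO → 0/0 0/1 1/1 2/0 2/1
under PSO → 0/0 0/1 1/0 1/1 2/0 2/1
target 1/0 ∈ {PSO}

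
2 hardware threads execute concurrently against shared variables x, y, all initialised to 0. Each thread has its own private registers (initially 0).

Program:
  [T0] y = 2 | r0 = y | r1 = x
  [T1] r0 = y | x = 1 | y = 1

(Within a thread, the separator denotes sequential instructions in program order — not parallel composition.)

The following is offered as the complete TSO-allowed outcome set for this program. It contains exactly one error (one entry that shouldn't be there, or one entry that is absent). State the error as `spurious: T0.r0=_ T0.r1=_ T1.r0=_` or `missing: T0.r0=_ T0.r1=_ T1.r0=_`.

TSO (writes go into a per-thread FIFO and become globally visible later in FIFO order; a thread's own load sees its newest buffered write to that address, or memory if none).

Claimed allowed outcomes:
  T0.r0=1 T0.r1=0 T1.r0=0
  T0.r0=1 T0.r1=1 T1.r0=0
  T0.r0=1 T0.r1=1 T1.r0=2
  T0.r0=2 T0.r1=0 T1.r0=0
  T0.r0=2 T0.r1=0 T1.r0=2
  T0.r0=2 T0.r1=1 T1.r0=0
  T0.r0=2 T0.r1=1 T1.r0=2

spurious: T0.r0=1 T0.r1=0 T1.r0=0

outcome vector order: (T0.r0,T0.r1,T1.r0)
under TSO → <1 1 0>, <1 1 2>, <2 0 0>, <2 0 2>, <2 1 0>, <2 1 2>
claimed∖TSO = {<1 0 0>}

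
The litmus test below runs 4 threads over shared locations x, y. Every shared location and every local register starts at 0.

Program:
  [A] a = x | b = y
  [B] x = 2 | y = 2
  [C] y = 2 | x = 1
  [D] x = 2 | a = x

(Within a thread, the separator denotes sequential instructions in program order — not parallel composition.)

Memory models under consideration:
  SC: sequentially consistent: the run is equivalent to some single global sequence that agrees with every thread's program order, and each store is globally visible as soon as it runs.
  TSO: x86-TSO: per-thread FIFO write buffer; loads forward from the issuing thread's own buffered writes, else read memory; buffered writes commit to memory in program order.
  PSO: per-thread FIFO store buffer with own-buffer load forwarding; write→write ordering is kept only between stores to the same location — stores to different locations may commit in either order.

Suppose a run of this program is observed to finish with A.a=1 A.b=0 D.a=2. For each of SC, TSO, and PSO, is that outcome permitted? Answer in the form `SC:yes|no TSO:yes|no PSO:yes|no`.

SC:no TSO:no PSO:yes

outcome vector order: (A.a,A.b,D.a)
SC: 10 outcomes — {(0,0,1); (0,0,2); (0,2,1); (0,2,2); (1,2,1); (1,2,2); (2,0,1); (2,0,2); (2,2,1); (2,2,2)}
TSO: 10 outcomes — {(0,0,1); (0,0,2); (0,2,1); (0,2,2); (1,2,1); (1,2,2); (2,0,1); (2,0,2); (2,2,1); (2,2,2)}
PSO: 12 outcomes — {(0,0,1); (0,0,2); (0,2,1); (0,2,2); (1,0,1); (1,0,2); (1,2,1); (1,2,2); (2,0,1); (2,0,2); (2,2,1); (2,2,2)}
target (1,0,2) ∈ {PSO}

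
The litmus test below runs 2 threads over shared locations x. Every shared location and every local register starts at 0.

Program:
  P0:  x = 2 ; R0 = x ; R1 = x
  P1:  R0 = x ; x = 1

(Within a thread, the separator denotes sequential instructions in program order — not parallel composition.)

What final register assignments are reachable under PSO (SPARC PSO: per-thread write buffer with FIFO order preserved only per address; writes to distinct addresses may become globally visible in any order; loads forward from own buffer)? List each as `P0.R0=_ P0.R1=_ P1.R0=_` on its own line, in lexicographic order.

outcome vector order: (P0.R0,P0.R1,P1.R0)
|PSO outcomes| = 6

P0.R0=1 P0.R1=1 P1.R0=0
P0.R0=1 P0.R1=1 P1.R0=2
P0.R0=2 P0.R1=1 P1.R0=0
P0.R0=2 P0.R1=1 P1.R0=2
P0.R0=2 P0.R1=2 P1.R0=0
P0.R0=2 P0.R1=2 P1.R0=2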